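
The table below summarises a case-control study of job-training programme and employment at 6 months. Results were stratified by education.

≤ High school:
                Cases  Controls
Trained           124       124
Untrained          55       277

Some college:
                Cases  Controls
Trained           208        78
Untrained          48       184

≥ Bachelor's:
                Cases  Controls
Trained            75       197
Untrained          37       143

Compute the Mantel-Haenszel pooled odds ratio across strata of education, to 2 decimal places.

OR_MH = Σ(aᵢdᵢ/nᵢ) / Σ(bᵢcᵢ/nᵢ), where nᵢ is the stratum total.
Stratum 1 (≤ High school): n = 580; a·d/n = 124·277/580 = 59.2207; b·c/n = 124·55/580 = 11.7586
Stratum 2 (Some college): n = 518; a·d/n = 208·184/518 = 73.8842; b·c/n = 78·48/518 = 7.2278
Stratum 3 (≥ Bachelor's): n = 452; a·d/n = 75·143/452 = 23.7279; b·c/n = 197·37/452 = 16.1261
OR_MH = (59.2207 + 73.8842 + 23.7279) / (11.7586 + 7.2278 + 16.1261) = 156.8327 / 35.1125 = 4.46658

4.47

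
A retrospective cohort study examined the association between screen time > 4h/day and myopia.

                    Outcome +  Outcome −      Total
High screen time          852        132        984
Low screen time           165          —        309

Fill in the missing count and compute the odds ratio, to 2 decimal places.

The missing cell is in the unexposed row: 309 − 165 = 144.
So a = 852, b = 132, c = 165, d = 144.
OR = (a·d)/(b·c) = (852 × 144) / (132 × 165) = 122688 / 21780 = 5.63306

5.63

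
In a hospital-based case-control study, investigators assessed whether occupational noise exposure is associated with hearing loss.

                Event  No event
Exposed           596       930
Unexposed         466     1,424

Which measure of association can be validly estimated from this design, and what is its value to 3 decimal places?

Cells: a = 596, b = 930, c = 466, d = 1424.
This is a hospital-based case-control study: participants were sampled on outcome status, so risks in the source population cannot be estimated directly — relative risk is not valid here. The odds ratio is the appropriate measure.
OR = (a·d)/(b·c) = (596 × 1424) / (930 × 466) = 848704 / 433380 = 1.95834

1.958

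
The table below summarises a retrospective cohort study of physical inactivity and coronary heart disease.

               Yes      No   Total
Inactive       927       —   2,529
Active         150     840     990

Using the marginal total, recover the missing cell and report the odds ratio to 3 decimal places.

The missing cell is in the exposed row: 2529 − 927 = 1602.
So a = 927, b = 1602, c = 150, d = 840.
OR = (a·d)/(b·c) = (927 × 840) / (1602 × 150) = 778680 / 240300 = 3.24045

3.240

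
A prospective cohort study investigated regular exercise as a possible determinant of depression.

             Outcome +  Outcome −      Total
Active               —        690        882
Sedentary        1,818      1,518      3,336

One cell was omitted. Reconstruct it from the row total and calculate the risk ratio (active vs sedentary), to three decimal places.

0.399

The missing cell is in the exposed row: 882 − 690 = 192.
So a = 192, b = 690, c = 1818, d = 1518.
RR = [a/(a+b)] / [c/(c+d)] = (192/882) / (1818/3336) = 0.21769/0.54496 = 0.39945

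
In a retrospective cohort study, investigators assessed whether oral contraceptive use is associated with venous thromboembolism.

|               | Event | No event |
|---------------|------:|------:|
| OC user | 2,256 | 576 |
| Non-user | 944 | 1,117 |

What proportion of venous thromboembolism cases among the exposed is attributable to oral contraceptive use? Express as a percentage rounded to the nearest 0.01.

42.50

Cells: a = 2256, b = 576, c = 944, d = 1117.
Risk in exposed = 2256/2832 = 0.79661; risk in unexposed = 944/2061 = 0.45803.
RR = 0.79661/0.45803 = 1.73921
AR% = (RR − 1)/RR × 100 = (1.73921 − 1)/1.73921 × 100 = 42.5026%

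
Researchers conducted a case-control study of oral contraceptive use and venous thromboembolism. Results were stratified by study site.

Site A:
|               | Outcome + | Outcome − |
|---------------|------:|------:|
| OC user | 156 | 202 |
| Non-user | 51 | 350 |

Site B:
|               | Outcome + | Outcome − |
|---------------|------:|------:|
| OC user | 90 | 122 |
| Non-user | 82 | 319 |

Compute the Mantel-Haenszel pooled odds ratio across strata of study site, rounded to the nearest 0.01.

OR_MH = Σ(aᵢdᵢ/nᵢ) / Σ(bᵢcᵢ/nᵢ), where nᵢ is the stratum total.
Stratum 1 (Site A): n = 759; a·d/n = 156·350/759 = 71.9368; b·c/n = 202·51/759 = 13.5731
Stratum 2 (Site B): n = 613; a·d/n = 90·319/613 = 46.8352; b·c/n = 122·82/613 = 16.3197
OR_MH = (71.9368 + 46.8352) / (13.5731 + 16.3197) = 118.7720 / 29.8929 = 3.97326

3.97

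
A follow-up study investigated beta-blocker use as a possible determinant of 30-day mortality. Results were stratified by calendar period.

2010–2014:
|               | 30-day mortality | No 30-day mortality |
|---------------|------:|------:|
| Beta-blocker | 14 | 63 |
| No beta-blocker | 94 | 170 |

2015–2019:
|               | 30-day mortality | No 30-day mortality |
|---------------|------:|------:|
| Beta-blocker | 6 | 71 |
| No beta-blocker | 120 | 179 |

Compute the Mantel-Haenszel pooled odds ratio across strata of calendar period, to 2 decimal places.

0.25

OR_MH = Σ(aᵢdᵢ/nᵢ) / Σ(bᵢcᵢ/nᵢ), where nᵢ is the stratum total.
Stratum 1 (2010–2014): n = 341; a·d/n = 14·170/341 = 6.9795; b·c/n = 63·94/341 = 17.3666
Stratum 2 (2015–2019): n = 376; a·d/n = 6·179/376 = 2.8564; b·c/n = 71·120/376 = 22.6596
OR_MH = (6.9795 + 2.8564) / (17.3666 + 22.6596) = 9.8359 / 40.0261 = 0.24574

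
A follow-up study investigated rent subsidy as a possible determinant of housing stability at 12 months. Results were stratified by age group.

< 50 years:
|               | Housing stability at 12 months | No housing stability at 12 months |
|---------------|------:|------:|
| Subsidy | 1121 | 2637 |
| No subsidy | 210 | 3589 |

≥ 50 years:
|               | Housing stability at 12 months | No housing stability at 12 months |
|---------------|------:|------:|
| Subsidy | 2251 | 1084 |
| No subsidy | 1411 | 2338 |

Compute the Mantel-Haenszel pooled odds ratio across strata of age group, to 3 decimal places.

4.410

OR_MH = Σ(aᵢdᵢ/nᵢ) / Σ(bᵢcᵢ/nᵢ), where nᵢ is the stratum total.
Stratum 1 (< 50 years): n = 7557; a·d/n = 1121·3589/7557 = 532.3897; b·c/n = 2637·210/7557 = 73.2791
Stratum 2 (≥ 50 years): n = 7084; a·d/n = 2251·2338/7084 = 742.9190; b·c/n = 1084·1411/7084 = 215.9125
OR_MH = (532.3897 + 742.9190) / (73.2791 + 215.9125) = 1275.3087 / 289.1916 = 4.40991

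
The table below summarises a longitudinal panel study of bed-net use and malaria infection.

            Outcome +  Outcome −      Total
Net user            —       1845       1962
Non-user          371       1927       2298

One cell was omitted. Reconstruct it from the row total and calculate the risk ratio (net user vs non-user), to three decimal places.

0.369

The missing cell is in the exposed row: 1962 − 1845 = 117.
So a = 117, b = 1845, c = 371, d = 1927.
RR = [a/(a+b)] / [c/(c+d)] = (117/1962) / (371/2298) = 0.05963/0.16144 = 0.36937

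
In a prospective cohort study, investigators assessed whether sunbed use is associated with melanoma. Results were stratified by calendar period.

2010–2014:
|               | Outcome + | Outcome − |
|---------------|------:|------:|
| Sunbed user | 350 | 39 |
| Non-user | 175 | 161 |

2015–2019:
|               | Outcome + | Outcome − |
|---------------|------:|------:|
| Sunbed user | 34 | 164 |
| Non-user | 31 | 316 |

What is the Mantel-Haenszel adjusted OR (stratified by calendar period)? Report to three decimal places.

OR_MH = Σ(aᵢdᵢ/nᵢ) / Σ(bᵢcᵢ/nᵢ), where nᵢ is the stratum total.
Stratum 1 (2010–2014): n = 725; a·d/n = 350·161/725 = 77.7241; b·c/n = 39·175/725 = 9.4138
Stratum 2 (2015–2019): n = 545; a·d/n = 34·316/545 = 19.7138; b·c/n = 164·31/545 = 9.3284
OR_MH = (77.7241 + 19.7138) / (9.4138 + 9.3284) = 97.4379 / 18.7422 = 5.19884

5.199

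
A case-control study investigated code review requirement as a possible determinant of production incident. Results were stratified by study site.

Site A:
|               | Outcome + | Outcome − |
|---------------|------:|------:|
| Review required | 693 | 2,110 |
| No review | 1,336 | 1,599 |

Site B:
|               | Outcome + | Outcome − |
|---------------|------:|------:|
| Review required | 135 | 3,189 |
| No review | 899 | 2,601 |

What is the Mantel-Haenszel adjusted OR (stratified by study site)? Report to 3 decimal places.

OR_MH = Σ(aᵢdᵢ/nᵢ) / Σ(bᵢcᵢ/nᵢ), where nᵢ is the stratum total.
Stratum 1 (Site A): n = 5738; a·d/n = 693·1599/5738 = 193.1173; b·c/n = 2110·1336/5738 = 491.2792
Stratum 2 (Site B): n = 6824; a·d/n = 135·2601/6824 = 51.4559; b·c/n = 3189·899/6824 = 420.1218
OR_MH = (193.1173 + 51.4559) / (491.2792 + 420.1218) = 244.5732 / 911.4010 = 0.26835

0.268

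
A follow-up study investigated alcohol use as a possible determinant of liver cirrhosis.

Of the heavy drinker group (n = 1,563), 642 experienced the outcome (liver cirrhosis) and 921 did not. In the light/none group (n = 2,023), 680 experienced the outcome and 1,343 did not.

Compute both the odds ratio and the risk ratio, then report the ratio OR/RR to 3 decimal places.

From the description: a = 642, b = 921, c = 680, d = 1343.
OR = (642·1343)/(921·680) = 862206/626280 = 1.37671
Risk in exposed = 642/1563 = 0.41075; risk in unexposed = 680/2023 = 0.33613; RR = 1.22198
OR/RR = 1.37671 / 1.22198 = 1.12663
The outcome is not rare, so the OR lies further from 1 than the RR.

1.127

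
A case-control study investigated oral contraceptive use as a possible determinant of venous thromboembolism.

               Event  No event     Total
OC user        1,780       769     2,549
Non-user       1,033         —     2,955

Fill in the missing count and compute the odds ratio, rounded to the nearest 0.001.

The missing cell is in the unexposed row: 2955 − 1033 = 1922.
So a = 1780, b = 769, c = 1033, d = 1922.
OR = (a·d)/(b·c) = (1780 × 1922) / (769 × 1033) = 3421160 / 794377 = 4.30672

4.307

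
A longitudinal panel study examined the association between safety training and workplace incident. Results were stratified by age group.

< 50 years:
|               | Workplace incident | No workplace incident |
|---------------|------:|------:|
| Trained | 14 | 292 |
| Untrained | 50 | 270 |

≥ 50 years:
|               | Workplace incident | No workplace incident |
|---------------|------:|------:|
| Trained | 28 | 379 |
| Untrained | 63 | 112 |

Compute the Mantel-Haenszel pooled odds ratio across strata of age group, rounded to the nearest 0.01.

OR_MH = Σ(aᵢdᵢ/nᵢ) / Σ(bᵢcᵢ/nᵢ), where nᵢ is the stratum total.
Stratum 1 (< 50 years): n = 626; a·d/n = 14·270/626 = 6.0383; b·c/n = 292·50/626 = 23.3227
Stratum 2 (≥ 50 years): n = 582; a·d/n = 28·112/582 = 5.3883; b·c/n = 379·63/582 = 41.0258
OR_MH = (6.0383 + 5.3883) / (23.3227 + 41.0258) = 11.4267 / 64.3485 = 0.17757

0.18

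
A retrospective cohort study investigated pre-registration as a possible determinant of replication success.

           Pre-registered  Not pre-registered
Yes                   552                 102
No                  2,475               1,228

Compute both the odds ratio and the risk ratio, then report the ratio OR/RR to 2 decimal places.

1.13

Reading the table with exposure as columns: a = 552 (Pre-registered, case), b = 2475 (Pre-registered, non-case), c = 102 (Not pre-registered, case), d = 1228.
OR = (552·1228)/(2475·102) = 677856/252450 = 2.68511
Risk in exposed = 552/3027 = 0.18236; risk in unexposed = 102/1330 = 0.07669; RR = 2.37782
OR/RR = 2.68511 / 2.37782 = 1.12923
The outcome is not rare, so the OR lies further from 1 than the RR.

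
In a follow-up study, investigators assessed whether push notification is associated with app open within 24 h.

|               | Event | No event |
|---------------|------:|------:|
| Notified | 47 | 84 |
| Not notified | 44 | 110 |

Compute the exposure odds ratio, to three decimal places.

Cells: a = 47, b = 84, c = 44, d = 110.
OR = (a·d)/(b·c) = (47 × 110) / (84 × 44) = 5170 / 3696 = 1.39881
The odds of app open within 24 h are about 1.40 times as high in the notified group.

1.399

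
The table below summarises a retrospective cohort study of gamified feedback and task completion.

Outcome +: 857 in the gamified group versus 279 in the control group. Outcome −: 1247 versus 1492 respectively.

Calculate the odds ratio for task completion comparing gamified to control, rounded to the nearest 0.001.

From the description: a = 857, b = 1247, c = 279, d = 1492.
OR = (a·d)/(b·c) = (857 × 1492) / (1247 × 279) = 1278644 / 347913 = 3.67518
The odds of task completion are about 3.68 times as high in the gamified group.

3.675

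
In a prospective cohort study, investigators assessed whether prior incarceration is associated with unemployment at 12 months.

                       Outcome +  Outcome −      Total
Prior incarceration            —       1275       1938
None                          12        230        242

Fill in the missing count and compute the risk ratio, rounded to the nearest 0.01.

6.90

The missing cell is in the exposed row: 1938 − 1275 = 663.
So a = 663, b = 1275, c = 12, d = 230.
RR = [a/(a+b)] / [c/(c+d)] = (663/1938) / (12/242) = 0.34211/0.04959 = 6.89912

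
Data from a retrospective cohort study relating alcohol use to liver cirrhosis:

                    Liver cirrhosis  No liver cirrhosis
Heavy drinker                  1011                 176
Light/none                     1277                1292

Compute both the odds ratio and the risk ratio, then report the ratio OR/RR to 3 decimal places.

3.392

Cells: a = 1011, b = 176, c = 1277, d = 1292.
OR = (1011·1292)/(176·1277) = 1306212/224752 = 5.81179
Risk in exposed = 1011/1187 = 0.85173; risk in unexposed = 1277/2569 = 0.49708; RR = 1.71346
OR/RR = 5.81179 / 1.71346 = 3.39185
The outcome is not rare, so the OR lies further from 1 than the RR.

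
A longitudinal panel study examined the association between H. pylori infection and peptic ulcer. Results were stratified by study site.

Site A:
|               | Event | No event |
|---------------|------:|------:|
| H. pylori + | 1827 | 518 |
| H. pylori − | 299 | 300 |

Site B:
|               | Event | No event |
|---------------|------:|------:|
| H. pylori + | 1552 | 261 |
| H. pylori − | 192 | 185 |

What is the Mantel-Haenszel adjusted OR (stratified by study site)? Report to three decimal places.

OR_MH = Σ(aᵢdᵢ/nᵢ) / Σ(bᵢcᵢ/nᵢ), where nᵢ is the stratum total.
Stratum 1 (Site A): n = 2944; a·d/n = 1827·300/2944 = 186.1753; b·c/n = 518·299/2944 = 52.6094
Stratum 2 (Site B): n = 2190; a·d/n = 1552·185/2190 = 131.1050; b·c/n = 261·192/2190 = 22.8822
OR_MH = (186.1753 + 131.1050) / (52.6094 + 22.8822) = 317.2803 / 75.4916 = 4.20286

4.203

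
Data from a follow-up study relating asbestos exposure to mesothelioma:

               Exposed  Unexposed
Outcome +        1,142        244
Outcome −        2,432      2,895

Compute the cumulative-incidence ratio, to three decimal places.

Reading the table with exposure as columns: a = 1142 (Exposed, case), b = 2432 (Exposed, non-case), c = 244 (Unexposed, case), d = 2895.
Risk in exposed = 1142/3574 = 0.31953; risk in unexposed = 244/3139 = 0.07773.
RR = 0.31953 / 0.07773 = 4.11067
The risk among the exposed is 4.11 times that among the unexposed.

4.111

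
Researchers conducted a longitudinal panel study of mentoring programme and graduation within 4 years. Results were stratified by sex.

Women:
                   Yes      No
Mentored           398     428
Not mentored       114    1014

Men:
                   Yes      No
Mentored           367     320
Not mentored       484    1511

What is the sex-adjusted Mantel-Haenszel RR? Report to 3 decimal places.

RR_MH = Σ(aᵢ·n₀ᵢ/nᵢ) / Σ(cᵢ·n₁ᵢ/nᵢ), with n₁ᵢ = aᵢ+bᵢ (exposed), n₀ᵢ = cᵢ+dᵢ (unexposed), nᵢ = n₁ᵢ+n₀ᵢ.
Stratum 1 (Women): n₁ = 826, n₀ = 1128, n = 1954; a·n₀/n = 398·1128/1954 = 229.7564; c·n₁/n = 114·826/1954 = 48.1904
Stratum 2 (Men): n₁ = 687, n₀ = 1995, n = 2682; a·n₀/n = 367·1995/2682 = 272.9922; c·n₁/n = 484·687/2682 = 123.9776
RR_MH = (229.7564 + 272.9922) / (48.1904 + 123.9776) = 502.7486 / 172.1680 = 2.92010

2.920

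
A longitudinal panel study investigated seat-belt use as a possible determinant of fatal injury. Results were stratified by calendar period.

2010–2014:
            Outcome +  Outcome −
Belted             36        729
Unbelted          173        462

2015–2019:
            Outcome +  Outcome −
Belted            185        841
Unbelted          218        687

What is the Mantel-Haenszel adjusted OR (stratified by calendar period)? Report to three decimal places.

0.420

OR_MH = Σ(aᵢdᵢ/nᵢ) / Σ(bᵢcᵢ/nᵢ), where nᵢ is the stratum total.
Stratum 1 (2010–2014): n = 1400; a·d/n = 36·462/1400 = 11.8800; b·c/n = 729·173/1400 = 90.0836
Stratum 2 (2015–2019): n = 1931; a·d/n = 185·687/1931 = 65.8182; b·c/n = 841·218/1931 = 94.9446
OR_MH = (11.8800 + 65.8182) / (90.0836 + 94.9446) = 77.6982 / 185.0282 = 0.41993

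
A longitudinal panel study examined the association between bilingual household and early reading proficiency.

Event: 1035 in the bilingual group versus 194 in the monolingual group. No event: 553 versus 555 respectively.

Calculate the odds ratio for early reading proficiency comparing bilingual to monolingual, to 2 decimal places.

5.35

From the description: a = 1035, b = 553, c = 194, d = 555.
OR = (a·d)/(b·c) = (1035 × 555) / (553 × 194) = 574425 / 107282 = 5.35435
The odds of early reading proficiency are about 5.35 times as high in the bilingual group.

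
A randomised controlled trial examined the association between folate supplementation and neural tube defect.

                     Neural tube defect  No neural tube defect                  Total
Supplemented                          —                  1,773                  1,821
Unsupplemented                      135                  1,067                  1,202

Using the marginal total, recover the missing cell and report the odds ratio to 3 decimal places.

The missing cell is in the exposed row: 1821 − 1773 = 48.
So a = 48, b = 1773, c = 135, d = 1067.
OR = (a·d)/(b·c) = (48 × 1067) / (1773 × 135) = 51216 / 239355 = 0.21398

0.214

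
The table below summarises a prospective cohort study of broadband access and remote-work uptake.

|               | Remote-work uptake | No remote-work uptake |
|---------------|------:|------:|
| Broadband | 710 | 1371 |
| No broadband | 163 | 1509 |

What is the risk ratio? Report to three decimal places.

3.500

Cells: a = 710, b = 1371, c = 163, d = 1509.
Risk in exposed = 710/2081 = 0.34118; risk in unexposed = 163/1672 = 0.09749.
RR = 0.34118 / 0.09749 = 3.49973
The risk among the exposed is 3.50 times that among the unexposed.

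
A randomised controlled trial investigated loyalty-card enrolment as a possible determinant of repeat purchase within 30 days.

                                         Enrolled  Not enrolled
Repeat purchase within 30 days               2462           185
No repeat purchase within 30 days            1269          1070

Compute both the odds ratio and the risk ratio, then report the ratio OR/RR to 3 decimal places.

2.507

Reading the table with exposure as columns: a = 2462 (Enrolled, case), b = 1269 (Enrolled, non-case), c = 185 (Not enrolled, case), d = 1070.
OR = (2462·1070)/(1269·185) = 2634340/234765 = 11.22118
Risk in exposed = 2462/3731 = 0.65988; risk in unexposed = 185/1255 = 0.14741; RR = 4.47646
OR/RR = 11.22118 / 4.47646 = 2.50671
The outcome is not rare, so the OR lies further from 1 than the RR.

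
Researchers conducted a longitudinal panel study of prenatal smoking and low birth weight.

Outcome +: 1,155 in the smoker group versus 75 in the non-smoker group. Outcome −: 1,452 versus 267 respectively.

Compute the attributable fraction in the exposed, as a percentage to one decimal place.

From the description: a = 1155, b = 1452, c = 75, d = 267.
Risk in exposed = 1155/2607 = 0.44304; risk in unexposed = 75/342 = 0.21930.
RR = 0.44304/0.21930 = 2.02025
AR% = (RR − 1)/RR × 100 = (2.02025 − 1)/2.02025 × 100 = 50.5013%

50.5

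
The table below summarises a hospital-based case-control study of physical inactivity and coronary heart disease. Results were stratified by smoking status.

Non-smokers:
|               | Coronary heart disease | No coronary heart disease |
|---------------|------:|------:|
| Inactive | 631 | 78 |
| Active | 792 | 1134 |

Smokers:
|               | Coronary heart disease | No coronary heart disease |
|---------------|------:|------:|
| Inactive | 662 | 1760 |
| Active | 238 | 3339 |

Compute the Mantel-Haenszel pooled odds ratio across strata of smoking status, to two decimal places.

OR_MH = Σ(aᵢdᵢ/nᵢ) / Σ(bᵢcᵢ/nᵢ), where nᵢ is the stratum total.
Stratum 1 (Non-smokers): n = 2635; a·d/n = 631·1134/2635 = 271.5575; b·c/n = 78·792/2635 = 23.4444
Stratum 2 (Smokers): n = 5999; a·d/n = 662·3339/5999 = 368.4644; b·c/n = 1760·238/5999 = 69.8250
OR_MH = (271.5575 + 368.4644) / (23.4444 + 69.8250) = 640.0219 / 93.2694 = 6.86208

6.86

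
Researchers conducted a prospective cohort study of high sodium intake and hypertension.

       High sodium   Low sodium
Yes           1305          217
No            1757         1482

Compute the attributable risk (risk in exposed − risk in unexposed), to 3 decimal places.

Reading the table with exposure as columns: a = 1305 (High sodium, case), b = 1757 (High sodium, non-case), c = 217 (Low sodium, case), d = 1482.
Risk in exposed = 1305/3062 = 0.426192; risk in unexposed = 217/1699 = 0.127722.
Risk difference = 0.426192 − 0.127722 = 0.298470

0.298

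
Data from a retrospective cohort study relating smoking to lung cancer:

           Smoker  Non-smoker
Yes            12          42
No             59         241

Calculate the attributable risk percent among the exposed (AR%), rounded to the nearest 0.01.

Reading the table with exposure as columns: a = 12 (Smoker, case), b = 59 (Smoker, non-case), c = 42 (Non-smoker, case), d = 241.
Risk in exposed = 12/71 = 0.16901; risk in unexposed = 42/283 = 0.14841.
RR = 0.16901/0.14841 = 1.13883
AR% = (RR − 1)/RR × 100 = (1.13883 − 1)/1.13883 × 100 = 12.1908%

12.19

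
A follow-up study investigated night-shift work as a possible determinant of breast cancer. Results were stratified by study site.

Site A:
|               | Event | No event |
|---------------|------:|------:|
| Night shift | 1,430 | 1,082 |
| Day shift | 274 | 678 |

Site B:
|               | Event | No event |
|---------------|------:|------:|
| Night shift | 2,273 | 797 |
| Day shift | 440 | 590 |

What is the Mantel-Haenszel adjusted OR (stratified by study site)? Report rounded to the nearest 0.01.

OR_MH = Σ(aᵢdᵢ/nᵢ) / Σ(bᵢcᵢ/nᵢ), where nᵢ is the stratum total.
Stratum 1 (Site A): n = 3464; a·d/n = 1430·678/3464 = 279.8903; b·c/n = 1082·274/3464 = 85.5855
Stratum 2 (Site B): n = 4100; a·d/n = 2273·590/4100 = 327.0902; b·c/n = 797·440/4100 = 85.5317
OR_MH = (279.8903 + 327.0902) / (85.5855 + 85.5317) = 606.9805 / 171.1172 = 3.54716

3.55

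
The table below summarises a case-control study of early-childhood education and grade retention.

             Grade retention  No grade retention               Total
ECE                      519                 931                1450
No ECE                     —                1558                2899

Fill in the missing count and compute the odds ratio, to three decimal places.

The missing cell is in the unexposed row: 2899 − 1558 = 1341.
So a = 519, b = 931, c = 1341, d = 1558.
OR = (a·d)/(b·c) = (519 × 1558) / (931 × 1341) = 808602 / 1248471 = 0.64767

0.648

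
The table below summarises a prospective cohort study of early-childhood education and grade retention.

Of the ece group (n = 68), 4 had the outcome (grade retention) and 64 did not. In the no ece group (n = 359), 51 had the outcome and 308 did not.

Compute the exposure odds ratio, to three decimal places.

From the description: a = 4, b = 64, c = 51, d = 308.
OR = (a·d)/(b·c) = (4 × 308) / (64 × 51) = 1232 / 3264 = 0.37745
Exposure is associated with lower odds of grade retention (OR = 0.38 < 1).

0.377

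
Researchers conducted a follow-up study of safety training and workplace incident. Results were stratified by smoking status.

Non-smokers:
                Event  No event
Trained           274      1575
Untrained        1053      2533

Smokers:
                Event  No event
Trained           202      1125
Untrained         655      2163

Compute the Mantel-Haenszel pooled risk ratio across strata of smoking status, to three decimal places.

0.560

RR_MH = Σ(aᵢ·n₀ᵢ/nᵢ) / Σ(cᵢ·n₁ᵢ/nᵢ), with n₁ᵢ = aᵢ+bᵢ (exposed), n₀ᵢ = cᵢ+dᵢ (unexposed), nᵢ = n₁ᵢ+n₀ᵢ.
Stratum 1 (Non-smokers): n₁ = 1849, n₀ = 3586, n = 5435; a·n₀/n = 274·3586/5435 = 180.7845; c·n₁/n = 1053·1849/5435 = 358.2331
Stratum 2 (Smokers): n₁ = 1327, n₀ = 2818, n = 4145; a·n₀/n = 202·2818/4145 = 137.3308; c·n₁/n = 655·1327/4145 = 209.6948
RR_MH = (180.7845 + 137.3308) / (358.2331 + 209.6948) = 318.1153 / 567.9279 = 0.56013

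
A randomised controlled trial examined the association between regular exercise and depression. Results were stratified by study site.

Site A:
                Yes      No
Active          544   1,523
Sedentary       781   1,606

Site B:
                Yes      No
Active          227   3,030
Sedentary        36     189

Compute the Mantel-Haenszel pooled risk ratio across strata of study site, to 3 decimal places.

RR_MH = Σ(aᵢ·n₀ᵢ/nᵢ) / Σ(cᵢ·n₁ᵢ/nᵢ), with n₁ᵢ = aᵢ+bᵢ (exposed), n₀ᵢ = cᵢ+dᵢ (unexposed), nᵢ = n₁ᵢ+n₀ᵢ.
Stratum 1 (Site A): n₁ = 2067, n₀ = 2387, n = 4454; a·n₀/n = 544·2387/4454 = 291.5420; c·n₁/n = 781·2067/4454 = 362.4443
Stratum 2 (Site B): n₁ = 3257, n₀ = 225, n = 3482; a·n₀/n = 227·225/3482 = 14.6683; c·n₁/n = 36·3257/3482 = 33.6738
RR_MH = (291.5420 + 14.6683) / (362.4443 + 33.6738) = 306.2103 / 396.1181 = 0.77303

0.773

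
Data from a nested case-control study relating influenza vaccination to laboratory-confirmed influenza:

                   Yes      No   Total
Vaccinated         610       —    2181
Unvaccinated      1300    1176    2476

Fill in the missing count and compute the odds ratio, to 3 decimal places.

0.351

The missing cell is in the exposed row: 2181 − 610 = 1571.
So a = 610, b = 1571, c = 1300, d = 1176.
OR = (a·d)/(b·c) = (610 × 1176) / (1571 × 1300) = 717360 / 2042300 = 0.35125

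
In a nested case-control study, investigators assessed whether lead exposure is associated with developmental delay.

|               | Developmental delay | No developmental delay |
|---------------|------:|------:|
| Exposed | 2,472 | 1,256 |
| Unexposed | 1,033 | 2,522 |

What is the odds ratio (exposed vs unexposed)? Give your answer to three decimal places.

Cells: a = 2472, b = 1256, c = 1033, d = 2522.
OR = (a·d)/(b·c) = (2472 × 2522) / (1256 × 1033) = 6234384 / 1297448 = 4.80511
The odds of developmental delay are about 4.81 times as high in the exposed group.

4.805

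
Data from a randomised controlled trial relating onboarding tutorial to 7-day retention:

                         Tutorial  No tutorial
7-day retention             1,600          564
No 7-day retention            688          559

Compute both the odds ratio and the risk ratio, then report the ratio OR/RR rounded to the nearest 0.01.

1.66

Reading the table with exposure as columns: a = 1600 (Tutorial, case), b = 688 (Tutorial, non-case), c = 564 (No tutorial, case), d = 559.
OR = (1600·559)/(688·564) = 894400/388032 = 2.30496
Risk in exposed = 1600/2288 = 0.69930; risk in unexposed = 564/1123 = 0.50223; RR = 1.39240
OR/RR = 2.30496 / 1.39240 = 1.65539
The outcome is not rare, so the OR lies further from 1 than the RR.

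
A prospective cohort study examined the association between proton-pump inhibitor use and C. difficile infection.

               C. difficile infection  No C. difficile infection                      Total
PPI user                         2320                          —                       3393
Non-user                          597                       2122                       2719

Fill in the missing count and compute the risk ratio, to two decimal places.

The missing cell is in the exposed row: 3393 − 2320 = 1073.
So a = 2320, b = 1073, c = 597, d = 2122.
RR = [a/(a+b)] / [c/(c+d)] = (2320/3393) / (597/2719) = 0.68376/0.21957 = 3.11415

3.11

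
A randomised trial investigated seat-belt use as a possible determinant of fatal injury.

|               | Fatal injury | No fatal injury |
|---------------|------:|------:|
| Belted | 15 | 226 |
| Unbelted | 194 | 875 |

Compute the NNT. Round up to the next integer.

9

Risk in treated group = 15/241 = 0.06224; risk in control = 194/1069 = 0.18148.
Absolute risk reduction = 0.18148 − 0.06224 = 0.11924
NNT = 1 / ARR = 1 / 0.11924 = 8.387 → round up → 9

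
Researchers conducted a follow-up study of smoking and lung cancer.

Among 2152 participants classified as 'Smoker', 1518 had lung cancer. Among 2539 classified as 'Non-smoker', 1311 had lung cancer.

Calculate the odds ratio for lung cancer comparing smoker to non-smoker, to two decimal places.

From the description: a = 1518, b = 634, c = 1311, d = 1228.
OR = (a·d)/(b·c) = (1518 × 1228) / (634 × 1311) = 1864104 / 831174 = 2.24274
The odds of lung cancer are about 2.24 times as high in the smoker group.

2.24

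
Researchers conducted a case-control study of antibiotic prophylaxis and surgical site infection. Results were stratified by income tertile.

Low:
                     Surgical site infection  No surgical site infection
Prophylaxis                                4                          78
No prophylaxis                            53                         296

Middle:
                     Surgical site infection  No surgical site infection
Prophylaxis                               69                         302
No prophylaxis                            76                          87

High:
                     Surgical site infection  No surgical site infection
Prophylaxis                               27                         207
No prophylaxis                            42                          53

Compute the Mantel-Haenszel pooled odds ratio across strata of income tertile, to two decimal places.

OR_MH = Σ(aᵢdᵢ/nᵢ) / Σ(bᵢcᵢ/nᵢ), where nᵢ is the stratum total.
Stratum 1 (Low): n = 431; a·d/n = 4·296/431 = 2.7471; b·c/n = 78·53/431 = 9.5916
Stratum 2 (Middle): n = 534; a·d/n = 69·87/534 = 11.2416; b·c/n = 302·76/534 = 42.9813
Stratum 3 (High): n = 329; a·d/n = 27·53/329 = 4.3495; b·c/n = 207·42/329 = 26.4255
OR_MH = (2.7471 + 11.2416 + 4.3495) / (9.5916 + 42.9813 + 26.4255) = 18.3382 / 78.9985 = 0.23213

0.23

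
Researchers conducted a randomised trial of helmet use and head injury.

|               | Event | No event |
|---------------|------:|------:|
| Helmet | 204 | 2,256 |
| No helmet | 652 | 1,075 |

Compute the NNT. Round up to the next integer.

4

Risk in treated group = 204/2460 = 0.08293; risk in control = 652/1727 = 0.37753.
Absolute risk reduction = 0.37753 − 0.08293 = 0.29461
NNT = 1 / ARR = 1 / 0.29461 = 3.394 → round up → 4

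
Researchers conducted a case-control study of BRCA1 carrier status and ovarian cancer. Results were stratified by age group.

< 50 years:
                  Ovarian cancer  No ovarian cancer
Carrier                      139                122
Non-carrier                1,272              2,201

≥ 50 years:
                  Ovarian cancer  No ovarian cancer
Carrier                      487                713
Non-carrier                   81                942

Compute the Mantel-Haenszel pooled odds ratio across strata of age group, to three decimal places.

OR_MH = Σ(aᵢdᵢ/nᵢ) / Σ(bᵢcᵢ/nᵢ), where nᵢ is the stratum total.
Stratum 1 (< 50 years): n = 3734; a·d/n = 139·2201/3734 = 81.9333; b·c/n = 122·1272/3734 = 41.5597
Stratum 2 (≥ 50 years): n = 2223; a·d/n = 487·942/2223 = 206.3671; b·c/n = 713·81/2223 = 25.9798
OR_MH = (81.9333 + 206.3671) / (41.5597 + 25.9798) = 288.3004 / 67.5395 = 4.26862

4.269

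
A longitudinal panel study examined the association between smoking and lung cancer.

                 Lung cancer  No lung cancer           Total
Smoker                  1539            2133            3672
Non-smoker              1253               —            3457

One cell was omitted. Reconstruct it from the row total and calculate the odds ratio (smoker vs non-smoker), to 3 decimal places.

The missing cell is in the unexposed row: 3457 − 1253 = 2204.
So a = 1539, b = 2133, c = 1253, d = 2204.
OR = (a·d)/(b·c) = (1539 × 2204) / (2133 × 1253) = 3391956 / 2672649 = 1.26914

1.269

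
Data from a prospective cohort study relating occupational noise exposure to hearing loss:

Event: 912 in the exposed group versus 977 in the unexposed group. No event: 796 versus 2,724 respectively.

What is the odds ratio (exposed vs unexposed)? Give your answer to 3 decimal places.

3.194

From the description: a = 912, b = 796, c = 977, d = 2724.
OR = (a·d)/(b·c) = (912 × 2724) / (796 × 977) = 2484288 / 777692 = 3.19444
The odds of hearing loss are about 3.19 times as high in the exposed group.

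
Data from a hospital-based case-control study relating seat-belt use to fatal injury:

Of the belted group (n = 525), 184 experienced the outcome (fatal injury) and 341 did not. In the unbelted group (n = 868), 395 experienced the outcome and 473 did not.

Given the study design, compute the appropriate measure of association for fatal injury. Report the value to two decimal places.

From the description: a = 184, b = 341, c = 395, d = 473.
This is a hospital-based case-control study: participants were sampled on outcome status, so risks in the source population cannot be estimated directly — relative risk is not valid here. The odds ratio is the appropriate measure.
OR = (a·d)/(b·c) = (184 × 473) / (341 × 395) = 87032 / 134695 = 0.64614

0.65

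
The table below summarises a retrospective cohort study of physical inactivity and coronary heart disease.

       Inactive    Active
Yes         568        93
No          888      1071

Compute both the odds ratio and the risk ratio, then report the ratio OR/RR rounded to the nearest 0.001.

Reading the table with exposure as columns: a = 568 (Inactive, case), b = 888 (Inactive, non-case), c = 93 (Active, case), d = 1071.
OR = (568·1071)/(888·93) = 608328/82584 = 7.36617
Risk in exposed = 568/1456 = 0.39011; risk in unexposed = 93/1164 = 0.07990; RR = 4.88267
OR/RR = 7.36617 / 4.88267 = 1.50864
The outcome is not rare, so the OR lies further from 1 than the RR.

1.509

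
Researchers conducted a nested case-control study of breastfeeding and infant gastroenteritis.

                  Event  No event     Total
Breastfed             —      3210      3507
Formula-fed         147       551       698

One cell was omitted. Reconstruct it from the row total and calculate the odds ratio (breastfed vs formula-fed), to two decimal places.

The missing cell is in the exposed row: 3507 − 3210 = 297.
So a = 297, b = 3210, c = 147, d = 551.
OR = (a·d)/(b·c) = (297 × 551) / (3210 × 147) = 163647 / 471870 = 0.34681

0.35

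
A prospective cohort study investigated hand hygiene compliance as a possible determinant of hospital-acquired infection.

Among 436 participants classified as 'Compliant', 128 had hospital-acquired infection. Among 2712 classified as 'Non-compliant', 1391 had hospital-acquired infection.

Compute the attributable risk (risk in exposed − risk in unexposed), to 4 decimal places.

From the description: a = 128, b = 308, c = 1391, d = 1321.
Risk in exposed = 128/436 = 0.293578; risk in unexposed = 1391/2712 = 0.512906.
Risk difference = 0.293578 − 0.512906 = -0.219328

-0.2193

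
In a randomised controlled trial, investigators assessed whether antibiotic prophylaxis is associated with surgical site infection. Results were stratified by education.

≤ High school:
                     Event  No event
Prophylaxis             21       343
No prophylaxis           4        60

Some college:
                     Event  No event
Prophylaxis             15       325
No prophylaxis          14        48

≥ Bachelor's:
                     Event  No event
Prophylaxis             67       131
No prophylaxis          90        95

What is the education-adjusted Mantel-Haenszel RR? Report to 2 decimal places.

RR_MH = Σ(aᵢ·n₀ᵢ/nᵢ) / Σ(cᵢ·n₁ᵢ/nᵢ), with n₁ᵢ = aᵢ+bᵢ (exposed), n₀ᵢ = cᵢ+dᵢ (unexposed), nᵢ = n₁ᵢ+n₀ᵢ.
Stratum 1 (≤ High school): n₁ = 364, n₀ = 64, n = 428; a·n₀/n = 21·64/428 = 3.1402; c·n₁/n = 4·364/428 = 3.4019
Stratum 2 (Some college): n₁ = 340, n₀ = 62, n = 402; a·n₀/n = 15·62/402 = 2.3134; c·n₁/n = 14·340/402 = 11.8408
Stratum 3 (≥ Bachelor's): n₁ = 198, n₀ = 185, n = 383; a·n₀/n = 67·185/383 = 32.3629; c·n₁/n = 90·198/383 = 46.5274
RR_MH = (3.1402 + 2.3134 + 32.3629) / (3.4019 + 11.8408 + 46.5274) = 37.8165 / 61.7701 = 0.61221

0.61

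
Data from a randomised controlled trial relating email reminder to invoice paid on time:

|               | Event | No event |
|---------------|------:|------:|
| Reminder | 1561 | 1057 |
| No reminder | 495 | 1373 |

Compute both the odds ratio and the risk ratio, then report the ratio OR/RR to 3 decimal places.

1.820

Cells: a = 1561, b = 1057, c = 495, d = 1373.
OR = (1561·1373)/(1057·495) = 2143253/523215 = 4.09631
Risk in exposed = 1561/2618 = 0.59626; risk in unexposed = 495/1868 = 0.26499; RR = 2.25012
OR/RR = 4.09631 / 2.25012 = 1.82049
The outcome is not rare, so the OR lies further from 1 than the RR.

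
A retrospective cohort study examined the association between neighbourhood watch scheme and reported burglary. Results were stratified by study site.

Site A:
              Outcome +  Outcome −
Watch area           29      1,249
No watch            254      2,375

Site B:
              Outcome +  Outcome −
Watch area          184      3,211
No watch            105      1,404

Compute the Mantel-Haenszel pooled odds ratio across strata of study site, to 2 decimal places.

0.47

OR_MH = Σ(aᵢdᵢ/nᵢ) / Σ(bᵢcᵢ/nᵢ), where nᵢ is the stratum total.
Stratum 1 (Site A): n = 3907; a·d/n = 29·2375/3907 = 17.6286; b·c/n = 1249·254/3907 = 81.1994
Stratum 2 (Site B): n = 4904; a·d/n = 184·1404/4904 = 52.6786; b·c/n = 3211·105/4904 = 68.7510
OR_MH = (17.6286 + 52.6786) / (81.1994 + 68.7510) = 70.3072 / 149.9504 = 0.46887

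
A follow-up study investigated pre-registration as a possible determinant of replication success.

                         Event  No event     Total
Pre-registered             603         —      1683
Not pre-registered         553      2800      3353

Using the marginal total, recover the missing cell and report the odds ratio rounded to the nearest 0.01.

2.83

The missing cell is in the exposed row: 1683 − 603 = 1080.
So a = 603, b = 1080, c = 553, d = 2800.
OR = (a·d)/(b·c) = (603 × 2800) / (1080 × 553) = 1688400 / 597240 = 2.82700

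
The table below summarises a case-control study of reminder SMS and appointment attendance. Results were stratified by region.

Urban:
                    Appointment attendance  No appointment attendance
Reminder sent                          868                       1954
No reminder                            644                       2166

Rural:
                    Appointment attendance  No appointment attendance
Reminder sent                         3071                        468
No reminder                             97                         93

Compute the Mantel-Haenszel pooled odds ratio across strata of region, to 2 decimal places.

OR_MH = Σ(aᵢdᵢ/nᵢ) / Σ(bᵢcᵢ/nᵢ), where nᵢ is the stratum total.
Stratum 1 (Urban): n = 5632; a·d/n = 868·2166/5632 = 333.8224; b·c/n = 1954·644/5632 = 223.4332
Stratum 2 (Rural): n = 3729; a·d/n = 3071·93/3729 = 76.5897; b·c/n = 468·97/3729 = 12.1738
OR_MH = (333.8224 + 76.5897) / (223.4332 + 12.1738) = 410.4121 / 235.6070 = 1.74194

1.74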